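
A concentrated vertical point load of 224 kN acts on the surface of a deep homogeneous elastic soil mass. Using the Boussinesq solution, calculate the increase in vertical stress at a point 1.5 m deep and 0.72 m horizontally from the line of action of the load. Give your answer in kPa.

Δσ_z ≈ 28.3 kPa

Boussinesq vertical stress below a point load on an elastic half-space:
Δσ_z = 3P/(2πz²) · [1 + (r/z)²]^(−5/2)
r/z = 0.72/1.5 = 0.48; [1+(r/z)²]^(−5/2) = 0.5955.
Δσ_z = 3×224/(2π×1.5²) × 0.5955 = 47.534 × 0.5955 = 28.31 kPa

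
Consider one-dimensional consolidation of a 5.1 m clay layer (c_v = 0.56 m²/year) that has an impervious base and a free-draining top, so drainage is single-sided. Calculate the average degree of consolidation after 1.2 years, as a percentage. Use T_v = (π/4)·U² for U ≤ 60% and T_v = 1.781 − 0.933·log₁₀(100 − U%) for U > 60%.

Drainage path length: H_d = H = 5.1 m (single drainage).
T_v = c_v·t/H_d² = 0.56×1.2/5.1² = 0.025836.
T_v = 0.025836 corresponds to the U ≤ 60% branch:
U = √(4T_v/π) = 0.1814

U ≈ 18.1 %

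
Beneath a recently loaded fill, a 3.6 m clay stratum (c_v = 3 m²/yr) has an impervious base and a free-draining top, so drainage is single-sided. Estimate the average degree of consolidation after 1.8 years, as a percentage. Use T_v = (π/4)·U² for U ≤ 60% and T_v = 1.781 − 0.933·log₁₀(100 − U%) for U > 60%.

Drainage path length: H_d = H = 3.6 m (single drainage).
T_v = c_v·t/H_d² = 3×1.8/3.6² = 0.41667.
T_v = 0.41667 corresponds to the U > 60% branch:
U = 1 − 10^((1.781 − T_v)/0.933)/100 = 0.7101

U ≈ 71 %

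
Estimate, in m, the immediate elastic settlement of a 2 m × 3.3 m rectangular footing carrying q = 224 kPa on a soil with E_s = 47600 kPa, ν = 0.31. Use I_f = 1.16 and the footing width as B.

S_e ≈ 0.00987 m

Immediate (elastic) settlement: S_e = q·B·(1−ν²)/E_s · I_f.
S_e = 224 × 2 × (1 − 0.31²) / 47600 × 1.16
    = 224 × 2 × 0.9039 / 47600 × 1.16
    = 0.009868 m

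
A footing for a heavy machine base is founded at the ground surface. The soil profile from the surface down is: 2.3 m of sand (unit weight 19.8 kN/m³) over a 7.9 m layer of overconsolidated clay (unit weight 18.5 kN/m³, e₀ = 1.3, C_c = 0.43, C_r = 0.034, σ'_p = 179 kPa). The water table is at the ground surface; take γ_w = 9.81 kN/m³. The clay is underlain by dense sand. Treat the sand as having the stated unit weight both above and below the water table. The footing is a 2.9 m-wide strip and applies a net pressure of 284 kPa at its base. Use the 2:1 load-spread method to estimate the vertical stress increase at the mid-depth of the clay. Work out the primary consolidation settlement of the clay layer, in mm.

S_c ≈ 47.9 mm

Mid-depth of clay below the ground surface: z = 2.3 + 7.9/2 = 6.25 m.
Total vertical stress at mid-clay: σ_v = 19.8×2.3 + 18.5×3.95 = 118.62 kPa.
Pore pressure: u = 9.81×(6.25 − 0) = 61.312 kPa.
Initial effective stress: σ'_0 = σ_v − u = 118.62 − 61.312 = 57.308 kPa.
Stress increase at mid-clay by the 2:1 spreading method:
Δσ = qB/(B+z) = 284×2.9/(2.9+6.25) = 90.011 kPa
Final effective stress: σ'_f = 57.308 + 90.011 = 147.32 kPa.
σ'_f = 147.32 ≤ σ'_p = 179 kPa, so the clay remains overconsolidated and only the recompression index applies:
S_c = C_r·H/(1+e₀)·log₁₀(σ'_f/σ'_0) = 0.034×7.9/2.3×log₁₀(147.32/57.308)
    = 0.11678 × 0.41005 = 0.04789 m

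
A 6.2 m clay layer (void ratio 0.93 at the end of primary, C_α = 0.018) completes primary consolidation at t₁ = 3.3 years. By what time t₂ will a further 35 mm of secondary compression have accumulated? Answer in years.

S_s = C_α·H/(1+e_p)·log₁₀(t₂/t₁) ⇒ log₁₀(t₂/t₁) = S_s·(1+e_p)/(C_α·H).
log₁₀(t₂/t₁) = 0.035 × (1+0.93) / (0.018×6.2) = 0.6053
t₂ = t₁ × 10^0.6053 = 3.3 × 4.03 = 13.3 years

t₂ ≈ 13.3 years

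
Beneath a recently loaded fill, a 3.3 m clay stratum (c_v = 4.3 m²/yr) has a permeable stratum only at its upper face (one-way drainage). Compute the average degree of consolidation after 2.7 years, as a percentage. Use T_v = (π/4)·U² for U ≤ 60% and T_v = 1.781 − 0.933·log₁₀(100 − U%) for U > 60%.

U ≈ 94.2 %

Drainage path length: H_d = H = 3.3 m (single drainage).
T_v = c_v·t/H_d² = 4.3×2.7/3.3² = 1.0661.
T_v = 1.0661 corresponds to the U > 60% branch:
U = 1 − 10^((1.781 − T_v)/0.933)/100 = 0.9416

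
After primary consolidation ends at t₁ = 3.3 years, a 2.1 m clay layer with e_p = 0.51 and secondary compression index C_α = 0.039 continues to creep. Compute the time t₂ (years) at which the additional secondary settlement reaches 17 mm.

S_s = C_α·H/(1+e_p)·log₁₀(t₂/t₁) ⇒ log₁₀(t₂/t₁) = S_s·(1+e_p)/(C_α·H).
log₁₀(t₂/t₁) = 0.017 × (1+0.51) / (0.039×2.1) = 0.3134
t₂ = t₁ × 10^0.3134 = 3.3 × 2.058 = 6.791 years

t₂ ≈ 6.79 years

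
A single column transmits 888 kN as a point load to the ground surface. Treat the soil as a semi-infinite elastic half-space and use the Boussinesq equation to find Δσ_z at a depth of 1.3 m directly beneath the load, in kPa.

Boussinesq vertical stress below a point load on an elastic half-space:
Δσ_z = 3P/(2πz²) · [1 + (r/z)²]^(−5/2)
r/z = 0/1.3 = 0; [1+(r/z)²]^(−5/2) = 1.
Δσ_z = 3×888/(2π×1.3²) × 1 = 250.88 × 1 = 250.9 kPa

Δσ_z ≈ 251 kPa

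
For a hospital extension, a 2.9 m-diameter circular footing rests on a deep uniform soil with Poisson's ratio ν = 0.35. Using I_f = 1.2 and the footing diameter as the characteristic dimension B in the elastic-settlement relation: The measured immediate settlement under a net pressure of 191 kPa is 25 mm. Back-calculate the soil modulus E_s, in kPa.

S_e = q·B·(1−ν²)/E_s · I_f  ⇒  E_s = q·B·(1−ν²)·I_f / S_e.
E_s = 191 × 2.9 × 0.8775 × 1.2 / 0.025 = 23330 kPa

E_s ≈ 23300 kPa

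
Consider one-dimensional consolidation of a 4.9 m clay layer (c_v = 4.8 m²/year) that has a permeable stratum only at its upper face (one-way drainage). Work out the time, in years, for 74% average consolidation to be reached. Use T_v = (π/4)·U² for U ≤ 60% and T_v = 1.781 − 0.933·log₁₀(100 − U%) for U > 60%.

t ≈ 2.31 years

Drainage path length: H_d = H = 4.9 m (single drainage).
U > 60%: T_v = 1.781 − 0.933·log₁₀(100 − 74) = 0.46083.
t = T_v·H_d²/c_v = 0.46083×4.9²/4.8 = 2.305 years.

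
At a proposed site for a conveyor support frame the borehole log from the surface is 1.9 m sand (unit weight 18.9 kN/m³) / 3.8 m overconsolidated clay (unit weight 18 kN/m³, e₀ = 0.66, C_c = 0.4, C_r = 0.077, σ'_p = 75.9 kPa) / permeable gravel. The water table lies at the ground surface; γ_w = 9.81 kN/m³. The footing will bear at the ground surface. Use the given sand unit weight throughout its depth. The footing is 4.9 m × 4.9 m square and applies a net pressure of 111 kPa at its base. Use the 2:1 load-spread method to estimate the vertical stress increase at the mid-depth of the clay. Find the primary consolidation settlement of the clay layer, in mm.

Mid-depth of clay below the ground surface: z = 1.9 + 3.8/2 = 3.8 m.
Total vertical stress at mid-clay: σ_v = 18.9×1.9 + 18×1.9 = 70.11 kPa.
Pore pressure: u = 9.81×(3.8 − 0) = 37.278 kPa.
Initial effective stress: σ'_0 = σ_v − u = 70.11 − 37.278 = 32.832 kPa.
Stress increase at mid-clay by the 2:1 spreading method:
Δσ = qBL/((B+z)(L+z)) = 111×4.9×4.9/((4.9+3.8)(4.9+3.8)) = 35.211 kPa
Final effective stress: σ'_f = 32.832 + 35.211 = 68.043 kPa.
σ'_f = 68.043 ≤ σ'_p = 75.9 kPa, so the clay remains overconsolidated and only the recompression index applies:
S_c = C_r·H/(1+e₀)·log₁₀(σ'_f/σ'_0) = 0.077×3.8/1.66×log₁₀(68.043/32.832)
    = 0.17627 × 0.31649 = 0.05579 m

S_c ≈ 55.8 mm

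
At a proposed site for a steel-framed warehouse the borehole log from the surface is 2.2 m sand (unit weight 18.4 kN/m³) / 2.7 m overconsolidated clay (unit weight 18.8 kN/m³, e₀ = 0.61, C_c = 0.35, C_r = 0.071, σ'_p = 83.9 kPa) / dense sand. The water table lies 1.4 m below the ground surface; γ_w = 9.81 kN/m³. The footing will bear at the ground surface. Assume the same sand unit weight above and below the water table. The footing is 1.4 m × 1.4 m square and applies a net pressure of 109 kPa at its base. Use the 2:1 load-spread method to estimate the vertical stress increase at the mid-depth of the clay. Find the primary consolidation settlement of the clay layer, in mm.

S_c ≈ 9.2 mm

Mid-depth of clay below the ground surface: z = 2.2 + 2.7/2 = 3.55 m.
Total vertical stress at mid-clay: σ_v = 18.4×2.2 + 18.8×1.35 = 65.86 kPa.
Pore pressure: u = 9.81×(3.55 − 1.4) = 21.091 kPa.
Initial effective stress: σ'_0 = σ_v − u = 65.86 − 21.091 = 44.769 kPa.
Stress increase at mid-clay by the 2:1 spreading method:
Δσ = qBL/((B+z)(L+z)) = 109×1.4×1.4/((1.4+3.55)(1.4+3.55)) = 8.7191 kPa
Final effective stress: σ'_f = 44.769 + 8.7191 = 53.488 kPa.
σ'_f = 53.488 ≤ σ'_p = 83.9 kPa, so the clay remains overconsolidated and only the recompression index applies:
S_c = C_r·H/(1+e₀)·log₁₀(σ'_f/σ'_0) = 0.071×2.7/1.61×log₁₀(53.488/44.769)
    = 0.11907 × 0.077279 = 0.009201 m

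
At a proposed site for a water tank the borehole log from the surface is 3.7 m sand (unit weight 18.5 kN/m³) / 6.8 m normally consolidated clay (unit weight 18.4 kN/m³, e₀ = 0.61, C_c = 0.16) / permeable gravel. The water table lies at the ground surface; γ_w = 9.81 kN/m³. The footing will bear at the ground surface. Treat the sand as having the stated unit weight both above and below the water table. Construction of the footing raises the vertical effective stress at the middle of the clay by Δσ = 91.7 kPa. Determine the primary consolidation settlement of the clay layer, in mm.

Mid-depth of clay below the ground surface: z = 3.7 + 6.8/2 = 7.1 m.
Total vertical stress at mid-clay: σ_v = 18.5×3.7 + 18.4×3.4 = 131.01 kPa.
Pore pressure: u = 9.81×(7.1 − 0) = 69.651 kPa.
Initial effective stress: σ'_0 = σ_v − u = 131.01 − 69.651 = 61.359 kPa.
Final effective stress: σ'_f = σ'_0 + Δσ = 61.359 + 91.7 = 153.06 kPa.
Normally consolidated clay, so the full stress increment lies on the virgin compression line:
S_c = C_c·H/(1+e₀)·log₁₀(σ'_f/σ'_0) = 0.16×6.8/(1+0.61)×log₁₀(153.06/61.359)
    = 0.67578 × 0.39698 = 0.2683 m

S_c ≈ 268 mm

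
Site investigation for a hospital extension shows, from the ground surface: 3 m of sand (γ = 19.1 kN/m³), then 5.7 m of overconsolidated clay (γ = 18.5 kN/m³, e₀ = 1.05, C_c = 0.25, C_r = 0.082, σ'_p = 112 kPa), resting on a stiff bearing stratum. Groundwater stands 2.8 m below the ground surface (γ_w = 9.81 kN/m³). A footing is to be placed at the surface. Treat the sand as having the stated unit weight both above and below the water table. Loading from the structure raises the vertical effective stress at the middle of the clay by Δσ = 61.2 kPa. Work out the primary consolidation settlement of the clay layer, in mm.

S_c ≈ 103 mm

Mid-depth of clay below the ground surface: z = 3 + 5.7/2 = 5.85 m.
Total vertical stress at mid-clay: σ_v = 19.1×3 + 18.5×2.85 = 110.03 kPa.
Pore pressure: u = 9.81×(5.85 − 2.8) = 29.921 kPa.
Initial effective stress: σ'_0 = σ_v − u = 110.03 − 29.921 = 80.109 kPa.
Final effective stress: σ'_f = 80.109 + 61.2 = 141.31 kPa.
σ'_f = 141.31 > σ'_p = 112 kPa, so the stress path crosses the preconsolidation pressure — recompression up to σ'_p, then virgin compression beyond:
S_c = H/(1+e₀)·[C_r·log₁₀(σ'_p/σ'_0) + C_c·log₁₀(σ'_f/σ'_p)]
    = 5.7/2.05 × [0.082×log₁₀(112/80.109) + 0.25×log₁₀(141.31/112)]
    = 2.7805 × [0.011934 + 0.025239] = 0.1034 m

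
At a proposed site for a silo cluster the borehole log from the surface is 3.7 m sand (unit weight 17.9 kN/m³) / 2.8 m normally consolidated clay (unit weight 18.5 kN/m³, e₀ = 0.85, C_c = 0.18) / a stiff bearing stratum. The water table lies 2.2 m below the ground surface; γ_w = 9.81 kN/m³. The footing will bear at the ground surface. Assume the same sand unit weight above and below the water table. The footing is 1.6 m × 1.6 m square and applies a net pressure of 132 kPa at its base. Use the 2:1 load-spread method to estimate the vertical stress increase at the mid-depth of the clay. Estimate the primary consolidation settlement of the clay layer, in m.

Mid-depth of clay below the ground surface: z = 3.7 + 2.8/2 = 5.1 m.
Total vertical stress at mid-clay: σ_v = 17.9×3.7 + 18.5×1.4 = 92.13 kPa.
Pore pressure: u = 9.81×(5.1 − 2.2) = 28.449 kPa.
Initial effective stress: σ'_0 = σ_v − u = 92.13 − 28.449 = 63.681 kPa.
Stress increase at mid-clay by the 2:1 spreading method:
Δσ = qBL/((B+z)(L+z)) = 132×1.6×1.6/((1.6+5.1)(1.6+5.1)) = 7.5277 kPa
Final effective stress: σ'_f = σ'_0 + Δσ = 63.681 + 7.5277 = 71.209 kPa.
Normally consolidated clay, so the full stress increment lies on the virgin compression line:
S_c = C_c·H/(1+e₀)·log₁₀(σ'_f/σ'_0) = 0.18×2.8/(1+0.85)×log₁₀(71.209/63.681)
    = 0.27243 × 0.048525 = 0.01322 m

S_c ≈ 0.0132 m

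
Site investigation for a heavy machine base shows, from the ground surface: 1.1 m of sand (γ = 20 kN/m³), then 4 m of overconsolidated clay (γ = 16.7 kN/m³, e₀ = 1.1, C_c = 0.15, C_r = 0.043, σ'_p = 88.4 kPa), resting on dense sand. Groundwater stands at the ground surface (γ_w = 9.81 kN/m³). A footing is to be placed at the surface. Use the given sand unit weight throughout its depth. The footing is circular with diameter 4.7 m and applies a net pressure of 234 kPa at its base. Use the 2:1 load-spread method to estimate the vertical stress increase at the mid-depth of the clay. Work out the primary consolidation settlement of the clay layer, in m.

Mid-depth of clay below the ground surface: z = 1.1 + 4/2 = 3.1 m.
Total vertical stress at mid-clay: σ_v = 20×1.1 + 16.7×2 = 55.4 kPa.
Pore pressure: u = 9.81×(3.1 − 0) = 30.411 kPa.
Initial effective stress: σ'_0 = σ_v − u = 55.4 − 30.411 = 24.989 kPa.
Stress increase at mid-clay by the 2:1 spreading method:
Δσ ≈ qD²/(D+z)² = 234×4.7²/(4.7+3.1)² = 84.962 kPa
Final effective stress: σ'_f = 24.989 + 84.962 = 109.95 kPa.
σ'_f = 109.95 > σ'_p = 88.4 kPa, so the stress path crosses the preconsolidation pressure — recompression up to σ'_p, then virgin compression beyond:
S_c = H/(1+e₀)·[C_r·log₁₀(σ'_p/σ'_0) + C_c·log₁₀(σ'_f/σ'_p)]
    = 4/2.1 × [0.043×log₁₀(88.4/24.989) + 0.15×log₁₀(109.95/88.4)]
    = 1.9048 × [0.023594 + 0.014211] = 0.07201 m

S_c ≈ 0.072 m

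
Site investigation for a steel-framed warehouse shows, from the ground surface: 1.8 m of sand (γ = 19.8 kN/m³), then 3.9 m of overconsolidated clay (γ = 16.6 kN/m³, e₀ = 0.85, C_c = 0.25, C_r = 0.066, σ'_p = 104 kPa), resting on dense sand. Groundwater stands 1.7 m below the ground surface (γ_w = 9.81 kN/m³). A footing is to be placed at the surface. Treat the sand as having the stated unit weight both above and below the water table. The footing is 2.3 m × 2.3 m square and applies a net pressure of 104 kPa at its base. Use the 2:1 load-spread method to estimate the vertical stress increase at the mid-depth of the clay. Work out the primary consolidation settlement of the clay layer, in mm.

S_c ≈ 16.5 mm

Mid-depth of clay below the ground surface: z = 1.8 + 3.9/2 = 3.75 m.
Total vertical stress at mid-clay: σ_v = 19.8×1.8 + 16.6×1.95 = 68.01 kPa.
Pore pressure: u = 9.81×(3.75 − 1.7) = 20.11 kPa.
Initial effective stress: σ'_0 = σ_v − u = 68.01 − 20.11 = 47.9 kPa.
Stress increase at mid-clay by the 2:1 spreading method:
Δσ = qBL/((B+z)(L+z)) = 104×2.3×2.3/((2.3+3.75)(2.3+3.75)) = 15.031 kPa
Final effective stress: σ'_f = 47.9 + 15.031 = 62.931 kPa.
σ'_f = 62.931 ≤ σ'_p = 104 kPa, so the clay remains overconsolidated and only the recompression index applies:
S_c = C_r·H/(1+e₀)·log₁₀(σ'_f/σ'_0) = 0.066×3.9/1.85×log₁₀(62.931/47.9)
    = 0.13913 × 0.11853 = 0.01649 m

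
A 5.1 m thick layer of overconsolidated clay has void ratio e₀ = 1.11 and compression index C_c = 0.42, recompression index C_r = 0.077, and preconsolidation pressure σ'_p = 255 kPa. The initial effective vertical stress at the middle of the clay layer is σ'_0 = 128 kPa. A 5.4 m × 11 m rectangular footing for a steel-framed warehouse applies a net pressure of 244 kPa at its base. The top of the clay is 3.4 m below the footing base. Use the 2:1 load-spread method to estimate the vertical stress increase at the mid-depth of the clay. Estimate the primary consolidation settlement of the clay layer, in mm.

Mid-depth of clay below the footing base: z = 3.4 + 5.1/2 = 5.95 m.
Stress increase at mid-clay by the 2:1 spreading method:
Δσ = qBL/((B+z)(L+z)) = 244×5.4×11/((5.4+5.95)(11+5.95)) = 75.337 kPa
Final effective stress: σ'_f = 128 + 75.337 = 203.34 kPa.
σ'_f = 203.34 ≤ σ'_p = 255 kPa, so the clay remains overconsolidated and only the recompression index applies:
S_c = C_r·H/(1+e₀)·log₁₀(σ'_f/σ'_0) = 0.077×5.1/2.11×log₁₀(203.34/128)
    = 0.18612 × 0.20101 = 0.03741 m

S_c ≈ 37.4 mm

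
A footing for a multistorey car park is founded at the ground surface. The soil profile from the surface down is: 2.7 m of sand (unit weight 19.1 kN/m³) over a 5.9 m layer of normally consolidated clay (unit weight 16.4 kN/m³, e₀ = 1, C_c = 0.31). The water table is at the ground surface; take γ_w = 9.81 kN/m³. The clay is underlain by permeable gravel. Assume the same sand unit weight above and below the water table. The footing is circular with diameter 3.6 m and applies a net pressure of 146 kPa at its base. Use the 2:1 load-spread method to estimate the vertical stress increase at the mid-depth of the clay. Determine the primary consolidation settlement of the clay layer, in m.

S_c ≈ 0.16 m

Mid-depth of clay below the ground surface: z = 2.7 + 5.9/2 = 5.65 m.
Total vertical stress at mid-clay: σ_v = 19.1×2.7 + 16.4×2.95 = 99.95 kPa.
Pore pressure: u = 9.81×(5.65 − 0) = 55.427 kPa.
Initial effective stress: σ'_0 = σ_v − u = 99.95 − 55.427 = 44.523 kPa.
Stress increase at mid-clay by the 2:1 spreading method:
Δσ ≈ qD²/(D+z)² = 146×3.6²/(3.6+5.65)² = 22.114 kPa
Final effective stress: σ'_f = σ'_0 + Δσ = 44.523 + 22.114 = 66.637 kPa.
Normally consolidated clay, so the full stress increment lies on the virgin compression line:
S_c = C_c·H/(1+e₀)·log₁₀(σ'_f/σ'_0) = 0.31×5.9/(1+1)×log₁₀(66.637/44.523)
    = 0.9145 × 0.17513 = 0.1602 m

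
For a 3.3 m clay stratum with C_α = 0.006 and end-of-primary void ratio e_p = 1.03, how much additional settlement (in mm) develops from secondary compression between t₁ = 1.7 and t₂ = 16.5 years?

S_s ≈ 9.63 mm

Secondary compression: S_s = C_α·H/(1+e_p)·log₁₀(t₂/t₁)
S_s = 0.006×3.3/(1+1.03)×log₁₀(16.5/1.7)
    = 0.009754 × 0.987 = 0.009627 m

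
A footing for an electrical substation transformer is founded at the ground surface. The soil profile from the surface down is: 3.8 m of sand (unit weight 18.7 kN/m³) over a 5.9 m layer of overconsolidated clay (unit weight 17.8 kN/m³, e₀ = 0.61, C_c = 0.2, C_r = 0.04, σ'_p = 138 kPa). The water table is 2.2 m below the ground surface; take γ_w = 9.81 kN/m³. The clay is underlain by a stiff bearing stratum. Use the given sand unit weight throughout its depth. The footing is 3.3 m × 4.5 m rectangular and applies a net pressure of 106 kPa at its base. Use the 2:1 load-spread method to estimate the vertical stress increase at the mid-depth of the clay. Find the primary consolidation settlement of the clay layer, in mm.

Mid-depth of clay below the ground surface: z = 3.8 + 5.9/2 = 6.75 m.
Total vertical stress at mid-clay: σ_v = 18.7×3.8 + 17.8×2.95 = 123.57 kPa.
Pore pressure: u = 9.81×(6.75 − 2.2) = 44.636 kPa.
Initial effective stress: σ'_0 = σ_v − u = 123.57 − 44.636 = 78.934 kPa.
Stress increase at mid-clay by the 2:1 spreading method:
Δσ = qBL/((B+z)(L+z)) = 106×3.3×4.5/((3.3+6.75)(4.5+6.75)) = 13.922 kPa
Final effective stress: σ'_f = 78.934 + 13.922 = 92.856 kPa.
σ'_f = 92.856 ≤ σ'_p = 138 kPa, so the clay remains overconsolidated and only the recompression index applies:
S_c = C_r·H/(1+e₀)·log₁₀(σ'_f/σ'_0) = 0.04×5.9/1.61×log₁₀(92.856/78.934)
    = 0.14658 × 0.070546 = 0.01034 m

S_c ≈ 10.3 mm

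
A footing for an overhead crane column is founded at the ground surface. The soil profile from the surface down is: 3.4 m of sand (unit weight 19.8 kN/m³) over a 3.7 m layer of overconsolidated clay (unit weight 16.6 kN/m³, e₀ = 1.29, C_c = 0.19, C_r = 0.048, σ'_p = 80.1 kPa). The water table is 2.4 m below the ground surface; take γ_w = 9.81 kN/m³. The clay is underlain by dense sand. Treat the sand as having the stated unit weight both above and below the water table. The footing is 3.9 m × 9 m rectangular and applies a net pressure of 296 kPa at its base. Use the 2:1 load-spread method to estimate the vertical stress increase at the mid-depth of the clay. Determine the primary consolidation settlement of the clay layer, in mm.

S_c ≈ 87.9 mm

Mid-depth of clay below the ground surface: z = 3.4 + 3.7/2 = 5.25 m.
Total vertical stress at mid-clay: σ_v = 19.8×3.4 + 16.6×1.85 = 98.03 kPa.
Pore pressure: u = 9.81×(5.25 − 2.4) = 27.959 kPa.
Initial effective stress: σ'_0 = σ_v − u = 98.03 − 27.959 = 70.071 kPa.
Stress increase at mid-clay by the 2:1 spreading method:
Δσ = qBL/((B+z)(L+z)) = 296×3.9×9/((3.9+5.25)(9+5.25)) = 79.682 kPa
Final effective stress: σ'_f = 70.071 + 79.682 = 149.75 kPa.
σ'_f = 149.75 > σ'_p = 80.1 kPa, so the stress path crosses the preconsolidation pressure — recompression up to σ'_p, then virgin compression beyond:
S_c = H/(1+e₀)·[C_r·log₁₀(σ'_p/σ'_0) + C_c·log₁₀(σ'_f/σ'_p)]
    = 3.7/2.29 × [0.048×log₁₀(80.1/70.071) + 0.19×log₁₀(149.75/80.1)]
    = 1.6157 × [0.0027885 + 0.05163] = 0.08792 m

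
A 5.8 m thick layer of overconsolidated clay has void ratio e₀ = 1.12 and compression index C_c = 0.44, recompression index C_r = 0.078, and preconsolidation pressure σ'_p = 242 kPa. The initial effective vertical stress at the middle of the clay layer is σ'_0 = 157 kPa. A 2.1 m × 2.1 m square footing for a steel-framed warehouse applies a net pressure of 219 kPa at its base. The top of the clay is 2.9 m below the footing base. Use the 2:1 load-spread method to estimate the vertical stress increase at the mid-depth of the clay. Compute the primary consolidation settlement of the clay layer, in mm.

Mid-depth of clay below the footing base: z = 2.9 + 5.8/2 = 5.8 m.
Stress increase at mid-clay by the 2:1 spreading method:
Δσ = qBL/((B+z)(L+z)) = 219×2.1×2.1/((2.1+5.8)(2.1+5.8)) = 15.475 kPa
Final effective stress: σ'_f = 157 + 15.475 = 172.47 kPa.
σ'_f = 172.47 ≤ σ'_p = 242 kPa, so the clay remains overconsolidated and only the recompression index applies:
S_c = C_r·H/(1+e₀)·log₁₀(σ'_f/σ'_0) = 0.078×5.8/2.12×log₁₀(172.47/157)
    = 0.21339 × 0.040814 = 0.008709 m

S_c ≈ 8.71 mm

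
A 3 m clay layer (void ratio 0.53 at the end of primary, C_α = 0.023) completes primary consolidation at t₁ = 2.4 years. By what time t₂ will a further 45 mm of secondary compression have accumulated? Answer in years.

t₂ ≈ 23.9 years

S_s = C_α·H/(1+e_p)·log₁₀(t₂/t₁) ⇒ log₁₀(t₂/t₁) = S_s·(1+e_p)/(C_α·H).
log₁₀(t₂/t₁) = 0.045 × (1+0.53) / (0.023×3) = 0.9978
t₂ = t₁ × 10^0.9978 = 2.4 × 9.95 = 23.88 years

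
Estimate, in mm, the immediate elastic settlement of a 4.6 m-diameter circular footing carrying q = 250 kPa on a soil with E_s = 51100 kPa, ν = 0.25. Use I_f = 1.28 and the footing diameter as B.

S_e ≈ 27 mm

Immediate (elastic) settlement: S_e = q·B·(1−ν²)/E_s · I_f.
S_e = 250 × 4.6 × (1 − 0.25²) / 51100 × 1.28
    = 250 × 4.6 × 0.9375 / 51100 × 1.28
    = 0.02701 m = 27.01 mm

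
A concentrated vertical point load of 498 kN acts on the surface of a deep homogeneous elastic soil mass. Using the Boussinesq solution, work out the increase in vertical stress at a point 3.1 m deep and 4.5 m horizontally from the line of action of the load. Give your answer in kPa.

Δσ_z ≈ 1.45 kPa

Boussinesq vertical stress below a point load on an elastic half-space:
Δσ_z = 3P/(2πz²) · [1 + (r/z)²]^(−5/2)
r/z = 4.5/3.1 = 1.4516; [1+(r/z)²]^(−5/2) = 0.05876.
Δσ_z = 3×498/(2π×3.1²) × 0.05876 = 24.743 × 0.05876 = 1.454 kPa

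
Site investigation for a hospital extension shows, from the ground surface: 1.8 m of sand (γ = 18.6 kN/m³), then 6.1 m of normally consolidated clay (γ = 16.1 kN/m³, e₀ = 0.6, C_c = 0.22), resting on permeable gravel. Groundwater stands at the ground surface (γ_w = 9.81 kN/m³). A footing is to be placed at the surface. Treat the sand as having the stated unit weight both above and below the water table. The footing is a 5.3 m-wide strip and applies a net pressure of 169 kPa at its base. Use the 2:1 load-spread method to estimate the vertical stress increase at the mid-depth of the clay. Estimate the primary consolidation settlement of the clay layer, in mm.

Mid-depth of clay below the ground surface: z = 1.8 + 6.1/2 = 4.85 m.
Total vertical stress at mid-clay: σ_v = 18.6×1.8 + 16.1×3.05 = 82.585 kPa.
Pore pressure: u = 9.81×(4.85 − 0) = 47.578 kPa.
Initial effective stress: σ'_0 = σ_v − u = 82.585 − 47.578 = 35.007 kPa.
Stress increase at mid-clay by the 2:1 spreading method:
Δσ = qB/(B+z) = 169×5.3/(5.3+4.85) = 88.246 kPa
Final effective stress: σ'_f = σ'_0 + Δσ = 35.007 + 88.246 = 123.25 kPa.
Normally consolidated clay, so the full stress increment lies on the virgin compression line:
S_c = C_c·H/(1+e₀)·log₁₀(σ'_f/σ'_0) = 0.22×6.1/(1+0.6)×log₁₀(123.25/35.007)
    = 0.83875 × 0.54663 = 0.4585 m

S_c ≈ 458 mm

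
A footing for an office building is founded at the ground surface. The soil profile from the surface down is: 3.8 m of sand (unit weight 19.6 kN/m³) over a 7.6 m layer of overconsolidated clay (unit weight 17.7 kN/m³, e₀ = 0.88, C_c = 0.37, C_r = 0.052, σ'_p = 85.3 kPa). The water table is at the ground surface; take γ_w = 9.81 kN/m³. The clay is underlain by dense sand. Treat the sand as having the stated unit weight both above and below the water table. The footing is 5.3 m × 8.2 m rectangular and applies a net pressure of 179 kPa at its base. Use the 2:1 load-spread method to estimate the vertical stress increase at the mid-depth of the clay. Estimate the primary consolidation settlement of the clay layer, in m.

S_c ≈ 0.159 m

Mid-depth of clay below the ground surface: z = 3.8 + 7.6/2 = 7.6 m.
Total vertical stress at mid-clay: σ_v = 19.6×3.8 + 17.7×3.8 = 141.74 kPa.
Pore pressure: u = 9.81×(7.6 − 0) = 74.556 kPa.
Initial effective stress: σ'_0 = σ_v − u = 141.74 − 74.556 = 67.184 kPa.
Stress increase at mid-clay by the 2:1 spreading method:
Δσ = qBL/((B+z)(L+z)) = 179×5.3×8.2/((5.3+7.6)(8.2+7.6)) = 38.168 kPa
Final effective stress: σ'_f = 67.184 + 38.168 = 105.35 kPa.
σ'_f = 105.35 > σ'_p = 85.3 kPa, so the stress path crosses the preconsolidation pressure — recompression up to σ'_p, then virgin compression beyond:
S_c = H/(1+e₀)·[C_r·log₁₀(σ'_p/σ'_0) + C_c·log₁₀(σ'_f/σ'_p)]
    = 7.6/1.88 × [0.052×log₁₀(85.3/67.184) + 0.37×log₁₀(105.35/85.3)]
    = 4.0426 × [0.0053915 + 0.033924] = 0.1589 m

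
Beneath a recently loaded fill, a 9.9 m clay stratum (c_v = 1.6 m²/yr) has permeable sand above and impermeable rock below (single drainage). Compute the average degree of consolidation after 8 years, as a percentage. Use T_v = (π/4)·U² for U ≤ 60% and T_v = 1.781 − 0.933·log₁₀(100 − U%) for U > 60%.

U ≈ 40.8 %

Drainage path length: H_d = H = 9.9 m (single drainage).
T_v = c_v·t/H_d² = 1.6×8/9.9² = 0.1306.
T_v = 0.1306 corresponds to the U ≤ 60% branch:
U = √(4T_v/π) = 0.4078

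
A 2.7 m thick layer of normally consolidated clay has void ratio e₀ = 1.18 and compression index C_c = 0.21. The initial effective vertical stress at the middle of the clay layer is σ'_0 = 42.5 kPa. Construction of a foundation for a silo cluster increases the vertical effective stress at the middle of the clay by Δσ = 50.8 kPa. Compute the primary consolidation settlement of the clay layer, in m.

S_c ≈ 0.0888 m

Final effective stress: σ'_f = σ'_0 + Δσ = 42.5 + 50.8 = 93.3 kPa.
Normally consolidated clay, so the full stress increment lies on the virgin compression line:
S_c = C_c·H/(1+e₀)·log₁₀(σ'_f/σ'_0) = 0.21×2.7/(1+1.18)×log₁₀(93.3/42.5)
    = 0.26009 × 0.34149 = 0.08882 m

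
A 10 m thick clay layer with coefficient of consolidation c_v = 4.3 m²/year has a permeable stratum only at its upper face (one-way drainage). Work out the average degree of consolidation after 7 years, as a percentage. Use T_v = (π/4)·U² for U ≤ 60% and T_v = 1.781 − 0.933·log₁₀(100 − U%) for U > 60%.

Drainage path length: H_d = H = 10 m (single drainage).
T_v = c_v·t/H_d² = 4.3×7/10² = 0.301.
T_v = 0.301 corresponds to the U > 60% branch:
U = 1 − 10^((1.781 − T_v)/0.933)/100 = 0.6143

U ≈ 61.4 %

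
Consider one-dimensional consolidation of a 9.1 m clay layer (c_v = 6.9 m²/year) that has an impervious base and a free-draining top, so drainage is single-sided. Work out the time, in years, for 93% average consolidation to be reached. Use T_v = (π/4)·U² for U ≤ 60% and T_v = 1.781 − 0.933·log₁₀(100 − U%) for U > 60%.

Drainage path length: H_d = H = 9.1 m (single drainage).
U > 60%: T_v = 1.781 − 0.933·log₁₀(100 − 93) = 0.99252.
t = T_v·H_d²/c_v = 0.99252×9.1²/6.9 = 11.91 years.

t ≈ 11.9 years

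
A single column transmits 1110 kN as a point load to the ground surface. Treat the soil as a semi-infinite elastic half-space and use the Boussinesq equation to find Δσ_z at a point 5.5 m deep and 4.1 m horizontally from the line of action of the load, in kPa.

Δσ_z ≈ 5.8 kPa

Boussinesq vertical stress below a point load on an elastic half-space:
Δσ_z = 3P/(2πz²) · [1 + (r/z)²]^(−5/2)
r/z = 4.1/5.5 = 0.74545; [1+(r/z)²]^(−5/2) = 0.33127.
Δσ_z = 3×1110/(2π×5.5²) × 0.33127 = 17.52 × 0.33127 = 5.804 kPa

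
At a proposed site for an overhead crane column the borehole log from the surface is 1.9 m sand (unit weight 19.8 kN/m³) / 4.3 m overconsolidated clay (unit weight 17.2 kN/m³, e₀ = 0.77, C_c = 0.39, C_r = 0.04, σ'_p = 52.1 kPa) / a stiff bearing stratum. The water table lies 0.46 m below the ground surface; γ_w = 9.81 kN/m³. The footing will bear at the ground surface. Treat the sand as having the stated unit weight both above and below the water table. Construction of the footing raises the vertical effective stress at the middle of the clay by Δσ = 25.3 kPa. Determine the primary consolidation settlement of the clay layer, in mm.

Mid-depth of clay below the ground surface: z = 1.9 + 4.3/2 = 4.05 m.
Total vertical stress at mid-clay: σ_v = 19.8×1.9 + 17.2×2.15 = 74.6 kPa.
Pore pressure: u = 9.81×(4.05 − 0.46) = 35.218 kPa.
Initial effective stress: σ'_0 = σ_v − u = 74.6 − 35.218 = 39.382 kPa.
Final effective stress: σ'_f = 39.382 + 25.3 = 64.682 kPa.
σ'_f = 64.682 > σ'_p = 52.1 kPa, so the stress path crosses the preconsolidation pressure — recompression up to σ'_p, then virgin compression beyond:
S_c = H/(1+e₀)·[C_r·log₁₀(σ'_p/σ'_0) + C_c·log₁₀(σ'_f/σ'_p)]
    = 4.3/1.77 × [0.04×log₁₀(52.1/39.382) + 0.39×log₁₀(64.682/52.1)]
    = 2.4294 × [0.0048616 + 0.036639] = 0.1008 m

S_c ≈ 101 mm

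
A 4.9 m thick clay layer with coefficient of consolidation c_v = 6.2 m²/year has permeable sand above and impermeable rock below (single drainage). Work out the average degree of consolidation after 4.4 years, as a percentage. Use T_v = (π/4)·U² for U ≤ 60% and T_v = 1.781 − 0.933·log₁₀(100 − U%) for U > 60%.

U ≈ 95.1 %

Drainage path length: H_d = H = 4.9 m (single drainage).
T_v = c_v·t/H_d² = 6.2×4.4/4.9² = 1.1362.
T_v = 1.1362 corresponds to the U > 60% branch:
U = 1 − 10^((1.781 − T_v)/0.933)/100 = 0.9509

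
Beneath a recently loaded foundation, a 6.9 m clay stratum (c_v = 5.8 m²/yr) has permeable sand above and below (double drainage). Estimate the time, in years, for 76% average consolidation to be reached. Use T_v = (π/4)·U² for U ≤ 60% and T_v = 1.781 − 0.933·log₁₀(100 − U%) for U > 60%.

t ≈ 1.01 years

Drainage path length: H_d = H/2 = 3.45 m (double drainage).
U > 60%: T_v = 1.781 − 0.933·log₁₀(100 − 76) = 0.49326.
t = T_v·H_d²/c_v = 0.49326×3.45²/5.8 = 1.012 years.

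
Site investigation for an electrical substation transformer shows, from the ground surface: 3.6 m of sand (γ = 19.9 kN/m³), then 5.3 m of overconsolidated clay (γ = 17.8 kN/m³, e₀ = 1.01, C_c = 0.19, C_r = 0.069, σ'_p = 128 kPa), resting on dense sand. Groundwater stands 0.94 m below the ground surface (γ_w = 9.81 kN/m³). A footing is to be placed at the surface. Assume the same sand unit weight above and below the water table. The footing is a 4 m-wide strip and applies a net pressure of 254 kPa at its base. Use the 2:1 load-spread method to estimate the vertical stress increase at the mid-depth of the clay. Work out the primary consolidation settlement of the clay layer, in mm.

S_c ≈ 108 mm

Mid-depth of clay below the ground surface: z = 3.6 + 5.3/2 = 6.25 m.
Total vertical stress at mid-clay: σ_v = 19.9×3.6 + 17.8×2.65 = 118.81 kPa.
Pore pressure: u = 9.81×(6.25 − 0.94) = 52.091 kPa.
Initial effective stress: σ'_0 = σ_v − u = 118.81 − 52.091 = 66.719 kPa.
Stress increase at mid-clay by the 2:1 spreading method:
Δσ = qB/(B+z) = 254×4/(4+6.25) = 99.122 kPa
Final effective stress: σ'_f = 66.719 + 99.122 = 165.84 kPa.
σ'_f = 165.84 > σ'_p = 128 kPa, so the stress path crosses the preconsolidation pressure — recompression up to σ'_p, then virgin compression beyond:
S_c = H/(1+e₀)·[C_r·log₁₀(σ'_p/σ'_0) + C_c·log₁₀(σ'_f/σ'_p)]
    = 5.3/2.01 × [0.069×log₁₀(128/66.719) + 0.19×log₁₀(165.84/128)]
    = 2.6368 × [0.019524 + 0.021371] = 0.1078 m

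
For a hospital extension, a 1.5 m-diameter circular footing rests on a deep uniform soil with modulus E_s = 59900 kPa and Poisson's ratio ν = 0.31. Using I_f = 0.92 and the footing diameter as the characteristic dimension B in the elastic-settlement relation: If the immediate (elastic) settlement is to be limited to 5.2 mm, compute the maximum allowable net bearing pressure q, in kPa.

q ≈ 250 kPa

S_e = q·B·(1−ν²)/E_s · I_f  ⇒  q = S_e·E_s / (B·(1−ν²)·I_f).
q = 0.0052 × 59900 / (1.5 × 0.9039 × 0.92) = 249.7 kPa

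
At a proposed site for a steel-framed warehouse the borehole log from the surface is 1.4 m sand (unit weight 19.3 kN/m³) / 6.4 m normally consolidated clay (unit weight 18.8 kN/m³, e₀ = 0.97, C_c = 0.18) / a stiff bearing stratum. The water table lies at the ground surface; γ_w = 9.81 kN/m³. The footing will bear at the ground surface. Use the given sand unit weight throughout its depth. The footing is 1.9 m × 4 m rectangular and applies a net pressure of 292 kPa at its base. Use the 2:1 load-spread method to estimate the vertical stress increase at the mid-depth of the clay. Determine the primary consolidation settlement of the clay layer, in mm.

Mid-depth of clay below the ground surface: z = 1.4 + 6.4/2 = 4.6 m.
Total vertical stress at mid-clay: σ_v = 19.3×1.4 + 18.8×3.2 = 87.18 kPa.
Pore pressure: u = 9.81×(4.6 − 0) = 45.126 kPa.
Initial effective stress: σ'_0 = σ_v − u = 87.18 − 45.126 = 42.054 kPa.
Stress increase at mid-clay by the 2:1 spreading method:
Δσ = qBL/((B+z)(L+z)) = 292×1.9×4/((1.9+4.6)(4+4.6)) = 39.699 kPa
Final effective stress: σ'_f = σ'_0 + Δσ = 42.054 + 39.699 = 81.753 kPa.
Normally consolidated clay, so the full stress increment lies on the virgin compression line:
S_c = C_c·H/(1+e₀)·log₁₀(σ'_f/σ'_0) = 0.18×6.4/(1+0.97)×log₁₀(81.753/42.054)
    = 0.58477 × 0.2887 = 0.1688 m

S_c ≈ 169 mm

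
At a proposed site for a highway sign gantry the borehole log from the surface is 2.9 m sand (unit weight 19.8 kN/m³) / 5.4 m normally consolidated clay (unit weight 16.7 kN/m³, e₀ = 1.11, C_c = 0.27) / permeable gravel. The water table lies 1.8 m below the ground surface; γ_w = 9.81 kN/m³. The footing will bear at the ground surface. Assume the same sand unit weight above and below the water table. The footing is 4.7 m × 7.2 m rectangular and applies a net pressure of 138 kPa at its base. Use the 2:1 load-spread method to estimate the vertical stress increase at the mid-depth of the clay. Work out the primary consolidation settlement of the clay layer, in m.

S_c ≈ 0.13 m

Mid-depth of clay below the ground surface: z = 2.9 + 5.4/2 = 5.6 m.
Total vertical stress at mid-clay: σ_v = 19.8×2.9 + 16.7×2.7 = 102.51 kPa.
Pore pressure: u = 9.81×(5.6 − 1.8) = 37.278 kPa.
Initial effective stress: σ'_0 = σ_v − u = 102.51 − 37.278 = 65.232 kPa.
Stress increase at mid-clay by the 2:1 spreading method:
Δσ = qBL/((B+z)(L+z)) = 138×4.7×7.2/((4.7+5.6)(7.2+5.6)) = 35.421 kPa
Final effective stress: σ'_f = σ'_0 + Δσ = 65.232 + 35.421 = 100.65 kPa.
Normally consolidated clay, so the full stress increment lies on the virgin compression line:
S_c = C_c·H/(1+e₀)·log₁₀(σ'_f/σ'_0) = 0.27×5.4/(1+1.11)×log₁₀(100.65/65.232)
    = 0.691 × 0.18835 = 0.1301 m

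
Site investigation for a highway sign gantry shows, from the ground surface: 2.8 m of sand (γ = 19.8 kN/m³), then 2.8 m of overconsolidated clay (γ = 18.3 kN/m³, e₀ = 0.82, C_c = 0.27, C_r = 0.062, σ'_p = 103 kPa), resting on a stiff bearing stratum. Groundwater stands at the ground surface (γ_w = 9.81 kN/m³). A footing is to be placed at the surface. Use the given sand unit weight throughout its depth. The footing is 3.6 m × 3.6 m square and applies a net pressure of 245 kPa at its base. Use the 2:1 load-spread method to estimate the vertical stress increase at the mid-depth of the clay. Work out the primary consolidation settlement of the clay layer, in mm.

S_c ≈ 34.7 mm

Mid-depth of clay below the ground surface: z = 2.8 + 2.8/2 = 4.2 m.
Total vertical stress at mid-clay: σ_v = 19.8×2.8 + 18.3×1.4 = 81.06 kPa.
Pore pressure: u = 9.81×(4.2 − 0) = 41.202 kPa.
Initial effective stress: σ'_0 = σ_v − u = 81.06 − 41.202 = 39.858 kPa.
Stress increase at mid-clay by the 2:1 spreading method:
Δσ = qBL/((B+z)(L+z)) = 245×3.6×3.6/((3.6+4.2)(3.6+4.2)) = 52.189 kPa
Final effective stress: σ'_f = 39.858 + 52.189 = 92.047 kPa.
σ'_f = 92.047 ≤ σ'_p = 103 kPa, so the clay remains overconsolidated and only the recompression index applies:
S_c = C_r·H/(1+e₀)·log₁₀(σ'_f/σ'_0) = 0.062×2.8/1.82×log₁₀(92.047/39.858)
    = 0.095387 × 0.36349 = 0.03467 m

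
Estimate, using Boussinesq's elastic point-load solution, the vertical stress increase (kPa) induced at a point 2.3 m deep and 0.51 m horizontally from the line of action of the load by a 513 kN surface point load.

Boussinesq vertical stress below a point load on an elastic half-space:
Δσ_z = 3P/(2πz²) · [1 + (r/z)²]^(−5/2)
r/z = 0.51/2.3 = 0.22174; [1+(r/z)²]^(−5/2) = 0.88693.
Δσ_z = 3×513/(2π×2.3²) × 0.88693 = 46.302 × 0.88693 = 41.07 kPa

Δσ_z ≈ 41.1 kPa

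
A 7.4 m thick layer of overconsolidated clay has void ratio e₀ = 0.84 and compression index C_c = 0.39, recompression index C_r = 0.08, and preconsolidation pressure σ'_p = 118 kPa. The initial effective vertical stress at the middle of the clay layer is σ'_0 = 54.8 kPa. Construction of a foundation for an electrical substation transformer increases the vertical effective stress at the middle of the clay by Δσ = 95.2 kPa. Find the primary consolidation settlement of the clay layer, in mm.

S_c ≈ 271 mm

Final effective stress: σ'_f = 54.8 + 95.2 = 150 kPa.
σ'_f = 150 > σ'_p = 118 kPa, so the stress path crosses the preconsolidation pressure — recompression up to σ'_p, then virgin compression beyond:
S_c = H/(1+e₀)·[C_r·log₁₀(σ'_p/σ'_0) + C_c·log₁₀(σ'_f/σ'_p)]
    = 7.4/1.84 × [0.08×log₁₀(118/54.8) + 0.39×log₁₀(150/118)]
    = 4.0217 × [0.026648 + 0.040642] = 0.2706 m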